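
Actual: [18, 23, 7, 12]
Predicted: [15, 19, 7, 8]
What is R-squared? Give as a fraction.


Mean(y) = 15. SS_res = 41. SS_tot = 146. R^2 = 1 - 41/(146) = 105/146.

105/146


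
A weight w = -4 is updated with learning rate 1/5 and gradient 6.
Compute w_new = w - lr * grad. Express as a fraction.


w_new = -4 - 1/5 * 6 = -4 - 6/5 = -26/5.

-26/5


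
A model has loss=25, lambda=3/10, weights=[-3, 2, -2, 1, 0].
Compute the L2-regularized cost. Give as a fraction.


L2 sq norm = sum(w^2) = 18. J = 25 + 3/10 * 18 = 152/5.

152/5


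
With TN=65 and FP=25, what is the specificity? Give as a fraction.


Specificity = TN / (TN + FP) = 65 / 90 = 13/18.

13/18


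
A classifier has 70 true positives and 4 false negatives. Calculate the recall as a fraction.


Recall = TP / (TP + FN) = 70 / 74 = 35/37.

35/37


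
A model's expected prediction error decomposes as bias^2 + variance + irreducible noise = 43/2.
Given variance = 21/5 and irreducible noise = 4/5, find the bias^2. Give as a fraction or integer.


Total error = bias^2 + variance + irreducible noise. So bias^2 = 43/2 - 21/5 - 4/5 = 33/2.

33/2


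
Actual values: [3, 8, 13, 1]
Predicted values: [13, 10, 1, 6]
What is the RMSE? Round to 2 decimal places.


MSE = 68.2500. RMSE = sqrt(68.2500) = 8.26.

8.26


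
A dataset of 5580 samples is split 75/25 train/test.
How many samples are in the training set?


Test set = 5580 * 25% = 1395. Training set = 5580 - 1395 = 4185.

4185


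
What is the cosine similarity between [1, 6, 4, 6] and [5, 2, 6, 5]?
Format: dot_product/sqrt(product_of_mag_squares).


dot = 71. |a|^2 = 89, |b|^2 = 90. cos = 71/sqrt(8010).

71/sqrt(8010)


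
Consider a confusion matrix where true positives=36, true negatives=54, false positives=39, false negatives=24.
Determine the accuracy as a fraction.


Accuracy = (TP + TN) / (TP + TN + FP + FN) = (36 + 54) / 153 = 10/17.

10/17


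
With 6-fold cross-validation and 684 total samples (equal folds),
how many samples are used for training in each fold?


Each validation fold has 684/6 = 114 samples. Training set = 684 - 114 = 570.

570


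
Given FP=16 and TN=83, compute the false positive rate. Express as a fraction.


FPR = FP / (FP + TN) = 16 / 99 = 16/99.

16/99


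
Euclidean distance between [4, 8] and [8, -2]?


d = sqrt(sum of squared differences). (4-8)^2=16, (8--2)^2=100. Sum = 116.

sqrt(116)


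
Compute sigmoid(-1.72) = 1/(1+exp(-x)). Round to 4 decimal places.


sigma(-1.72) = 1/(1+e^(1.72)) = 1/(1+5.584528) = 1/6.584528 = 0.1519.

0.1519


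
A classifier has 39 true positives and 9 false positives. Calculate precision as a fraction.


Precision = TP / (TP + FP) = 39 / 48 = 13/16.

13/16


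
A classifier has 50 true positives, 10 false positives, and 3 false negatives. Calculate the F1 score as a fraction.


Precision = 50/60 = 5/6. Recall = 50/53 = 50/53. F1 = 2*P*R/(P+R) = 100/113.

100/113


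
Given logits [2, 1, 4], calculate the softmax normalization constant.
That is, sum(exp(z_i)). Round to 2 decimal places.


Denom = e^2=7.3891 + e^1=2.7183 + e^4=54.5982. Sum = 64.7056, which rounds to 64.71.

64.71


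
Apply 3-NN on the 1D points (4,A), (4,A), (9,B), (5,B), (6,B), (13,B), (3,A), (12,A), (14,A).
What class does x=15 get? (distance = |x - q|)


Distances: |4-15|=11, |4-15|=11, |9-15|=6, |5-15|=10, |6-15|=9, |13-15|=2, |3-15|=12, |12-15|=3, |14-15|=1. 3 nearest: (14,A), (13,B), (12,A). Counts: {'A': 2, 'B': 1}. Majority class: A.

A


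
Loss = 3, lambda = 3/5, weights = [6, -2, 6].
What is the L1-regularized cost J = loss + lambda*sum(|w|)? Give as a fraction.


L1 norm = sum(|w|) = 14. J = 3 + 3/5 * 14 = 57/5.

57/5


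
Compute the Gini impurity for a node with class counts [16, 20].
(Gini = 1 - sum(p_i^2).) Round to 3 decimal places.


Total = 36. Proportions: 16/36, 20/36. sum(p_i^2) = 0.5062. Gini = 1 - 0.5062 = 0.4938, which rounds to 0.494.

0.494


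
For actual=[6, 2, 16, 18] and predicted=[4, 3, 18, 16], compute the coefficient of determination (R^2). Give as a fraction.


Mean(y) = 21/2. SS_res = 13. SS_tot = 179. R^2 = 1 - 13/(179) = 166/179.

166/179


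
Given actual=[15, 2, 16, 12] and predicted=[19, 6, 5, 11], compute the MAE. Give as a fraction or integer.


MAE = (1/4) * (|15-19|=4 + |2-6|=4 + |16-5|=11 + |12-11|=1). Sum = 20. MAE = 5.

5


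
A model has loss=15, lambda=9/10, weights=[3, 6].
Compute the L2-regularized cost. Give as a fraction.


L2 sq norm = sum(w^2) = 45. J = 15 + 9/10 * 45 = 111/2.

111/2


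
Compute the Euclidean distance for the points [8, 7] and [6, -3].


d = sqrt(sum of squared differences). (8-6)^2=4, (7--3)^2=100. Sum = 104.

sqrt(104)


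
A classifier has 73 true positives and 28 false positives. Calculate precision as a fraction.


Precision = TP / (TP + FP) = 73 / 101 = 73/101.

73/101


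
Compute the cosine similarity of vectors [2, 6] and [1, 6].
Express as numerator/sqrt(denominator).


dot = 38. |a|^2 = 40, |b|^2 = 37. cos = 38/sqrt(1480).

38/sqrt(1480)


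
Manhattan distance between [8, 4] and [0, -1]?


d = sum of absolute differences: |8-0|=8 + |4--1|=5 = 13.

13


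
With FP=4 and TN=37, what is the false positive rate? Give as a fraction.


FPR = FP / (FP + TN) = 4 / 41 = 4/41.

4/41


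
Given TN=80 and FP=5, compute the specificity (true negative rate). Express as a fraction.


Specificity = TN / (TN + FP) = 80 / 85 = 16/17.

16/17


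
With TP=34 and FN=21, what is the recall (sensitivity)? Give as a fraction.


Recall = TP / (TP + FN) = 34 / 55 = 34/55.

34/55


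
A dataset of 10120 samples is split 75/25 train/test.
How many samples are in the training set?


Test set = 10120 * 25% = 2530. Training set = 10120 - 2530 = 7590.

7590


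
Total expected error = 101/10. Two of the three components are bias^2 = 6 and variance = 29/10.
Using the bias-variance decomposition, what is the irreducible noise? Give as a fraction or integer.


Total error = bias^2 + variance + irreducible noise. So irreducible noise = 101/10 - 6 - 29/10 = 6/5.

6/5


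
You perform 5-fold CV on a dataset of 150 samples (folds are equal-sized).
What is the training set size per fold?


Each validation fold has 150/5 = 30 samples. Training set = 150 - 30 = 120.

120


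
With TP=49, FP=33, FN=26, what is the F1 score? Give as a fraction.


Precision = 49/82 = 49/82. Recall = 49/75 = 49/75. F1 = 2*P*R/(P+R) = 98/157.

98/157


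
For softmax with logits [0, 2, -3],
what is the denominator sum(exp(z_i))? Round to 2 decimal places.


Denom = e^0=1.0000 + e^2=7.3891 + e^-3=0.0498. Sum = 8.4389, which rounds to 8.44.

8.44


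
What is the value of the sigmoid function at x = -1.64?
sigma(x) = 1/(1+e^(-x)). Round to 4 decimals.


sigma(-1.64) = 1/(1+e^(1.64)) = 1/(1+5.155170) = 1/6.155170 = 0.1625.

0.1625


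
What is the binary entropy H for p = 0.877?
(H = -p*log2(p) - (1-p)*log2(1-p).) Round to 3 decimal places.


H = -0.877*log2(0.877) - 0.123*log2(0.123) = 0.538.

0.538


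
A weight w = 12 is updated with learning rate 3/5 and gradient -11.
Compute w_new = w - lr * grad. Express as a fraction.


w_new = 12 - 3/5 * -11 = 12 - -33/5 = 93/5.

93/5


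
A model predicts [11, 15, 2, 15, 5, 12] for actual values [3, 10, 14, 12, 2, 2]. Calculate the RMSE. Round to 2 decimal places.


MSE = 58.5000. RMSE = sqrt(58.5000) = 7.65.

7.65


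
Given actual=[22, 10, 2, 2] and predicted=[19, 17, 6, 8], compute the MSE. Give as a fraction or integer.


MSE = (1/4) * ((22-19)^2=9 + (10-17)^2=49 + (2-6)^2=16 + (2-8)^2=36). Sum = 110. MSE = 55/2.

55/2


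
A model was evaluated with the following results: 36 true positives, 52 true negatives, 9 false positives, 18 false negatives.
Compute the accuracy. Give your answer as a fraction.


Accuracy = (TP + TN) / (TP + TN + FP + FN) = (36 + 52) / 115 = 88/115.

88/115


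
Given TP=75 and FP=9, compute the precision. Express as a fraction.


Precision = TP / (TP + FP) = 75 / 84 = 25/28.

25/28


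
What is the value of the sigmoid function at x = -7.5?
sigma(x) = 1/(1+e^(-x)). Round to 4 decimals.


sigma(-7.5) = 1/(1+e^(7.5)) = 1/(1+1808.042414) = 1/1809.042414 = 0.0006.

0.0006


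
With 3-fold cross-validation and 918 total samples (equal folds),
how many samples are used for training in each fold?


Each validation fold has 918/3 = 306 samples. Training set = 918 - 306 = 612.

612


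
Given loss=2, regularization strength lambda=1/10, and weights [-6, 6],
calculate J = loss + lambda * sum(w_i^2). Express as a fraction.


L2 sq norm = sum(w^2) = 72. J = 2 + 1/10 * 72 = 46/5.

46/5


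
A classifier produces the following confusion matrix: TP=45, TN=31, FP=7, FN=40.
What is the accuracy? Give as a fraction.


Accuracy = (TP + TN) / (TP + TN + FP + FN) = (45 + 31) / 123 = 76/123.

76/123


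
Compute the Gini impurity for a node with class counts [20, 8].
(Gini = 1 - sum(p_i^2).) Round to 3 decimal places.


Total = 28. Proportions: 20/28, 8/28. sum(p_i^2) = 0.5918. Gini = 1 - 0.5918 = 0.4082, which rounds to 0.408.

0.408


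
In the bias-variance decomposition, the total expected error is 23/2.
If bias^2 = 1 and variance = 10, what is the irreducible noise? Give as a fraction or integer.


Total error = bias^2 + variance + irreducible noise. So irreducible noise = 23/2 - 1 - 10 = 1/2.

1/2


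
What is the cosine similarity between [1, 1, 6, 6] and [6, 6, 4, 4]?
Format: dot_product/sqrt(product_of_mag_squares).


dot = 60. |a|^2 = 74, |b|^2 = 104. cos = 60/sqrt(7696).

60/sqrt(7696)


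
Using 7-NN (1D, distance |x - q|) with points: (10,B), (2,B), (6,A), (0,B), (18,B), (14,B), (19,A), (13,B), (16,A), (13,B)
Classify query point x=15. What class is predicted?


Distances: |10-15|=5, |2-15|=13, |6-15|=9, |0-15|=15, |18-15|=3, |14-15|=1, |19-15|=4, |13-15|=2, |16-15|=1, |13-15|=2. 7 nearest: (16,A), (14,B), (13,B), (13,B), (18,B), (19,A), (10,B). Counts: {'A': 2, 'B': 5}. Majority class: B.

B


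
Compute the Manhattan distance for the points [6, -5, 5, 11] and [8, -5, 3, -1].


d = sum of absolute differences: |6-8|=2 + |-5--5|=0 + |5-3|=2 + |11--1|=12 = 16.

16


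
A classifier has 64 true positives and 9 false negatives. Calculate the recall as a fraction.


Recall = TP / (TP + FN) = 64 / 73 = 64/73.

64/73


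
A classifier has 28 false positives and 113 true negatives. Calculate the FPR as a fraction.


FPR = FP / (FP + TN) = 28 / 141 = 28/141.

28/141


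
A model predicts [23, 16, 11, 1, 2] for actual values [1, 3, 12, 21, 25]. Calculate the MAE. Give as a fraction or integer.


MAE = (1/5) * (|1-23|=22 + |3-16|=13 + |12-11|=1 + |21-1|=20 + |25-2|=23). Sum = 79. MAE = 79/5.

79/5


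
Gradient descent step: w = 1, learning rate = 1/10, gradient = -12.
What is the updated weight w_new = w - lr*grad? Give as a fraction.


w_new = 1 - 1/10 * -12 = 1 - -6/5 = 11/5.

11/5


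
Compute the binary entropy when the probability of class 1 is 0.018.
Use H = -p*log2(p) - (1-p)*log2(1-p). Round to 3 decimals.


H = -0.018*log2(0.018) - 0.982*log2(0.982) = 0.130.

0.130


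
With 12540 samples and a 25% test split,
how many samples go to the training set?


Test set = 12540 * 25% = 3135. Training set = 12540 - 3135 = 9405.

9405


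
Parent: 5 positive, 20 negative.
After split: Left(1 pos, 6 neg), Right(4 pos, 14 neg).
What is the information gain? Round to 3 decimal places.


H(parent) = 0.7219. H(left) = 0.5917, H(right) = 0.7642. Weighted = (7/25)*0.5917 + (18/25)*0.7642 = 0.7159. IG = 0.7219 - 0.7159 = 0.0060, which rounds to 0.006.

0.006


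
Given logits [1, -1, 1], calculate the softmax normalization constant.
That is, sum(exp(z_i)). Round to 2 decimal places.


Denom = e^1=2.7183 + e^-1=0.3679 + e^1=2.7183. Sum = 5.8045, which rounds to 5.80.

5.80


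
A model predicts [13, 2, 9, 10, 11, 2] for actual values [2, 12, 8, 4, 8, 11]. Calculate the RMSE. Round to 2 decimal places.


MSE = 58.0000. RMSE = sqrt(58.0000) = 7.62.

7.62


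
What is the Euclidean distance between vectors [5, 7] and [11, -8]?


d = sqrt(sum of squared differences). (5-11)^2=36, (7--8)^2=225. Sum = 261.

sqrt(261)


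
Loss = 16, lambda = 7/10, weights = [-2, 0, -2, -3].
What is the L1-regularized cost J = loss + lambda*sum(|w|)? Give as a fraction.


L1 norm = sum(|w|) = 7. J = 16 + 7/10 * 7 = 209/10.

209/10


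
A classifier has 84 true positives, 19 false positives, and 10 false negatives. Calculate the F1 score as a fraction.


Precision = 84/103 = 84/103. Recall = 84/94 = 42/47. F1 = 2*P*R/(P+R) = 168/197.

168/197


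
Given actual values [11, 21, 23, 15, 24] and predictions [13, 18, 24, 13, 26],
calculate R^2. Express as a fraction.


Mean(y) = 94/5. SS_res = 22. SS_tot = 624/5. R^2 = 1 - 22/(624/5) = 257/312.

257/312


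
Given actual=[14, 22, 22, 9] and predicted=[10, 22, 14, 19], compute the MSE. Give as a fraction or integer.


MSE = (1/4) * ((14-10)^2=16 + (22-22)^2=0 + (22-14)^2=64 + (9-19)^2=100). Sum = 180. MSE = 45.

45


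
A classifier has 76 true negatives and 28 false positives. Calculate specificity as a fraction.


Specificity = TN / (TN + FP) = 76 / 104 = 19/26.

19/26


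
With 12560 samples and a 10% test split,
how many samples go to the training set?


Test set = 12560 * 10% = 1256. Training set = 12560 - 1256 = 11304.

11304


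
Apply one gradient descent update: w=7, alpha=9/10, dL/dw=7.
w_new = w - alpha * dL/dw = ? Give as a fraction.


w_new = 7 - 9/10 * 7 = 7 - 63/10 = 7/10.

7/10


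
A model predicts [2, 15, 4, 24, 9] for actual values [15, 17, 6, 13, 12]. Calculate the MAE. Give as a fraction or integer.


MAE = (1/5) * (|15-2|=13 + |17-15|=2 + |6-4|=2 + |13-24|=11 + |12-9|=3). Sum = 31. MAE = 31/5.

31/5


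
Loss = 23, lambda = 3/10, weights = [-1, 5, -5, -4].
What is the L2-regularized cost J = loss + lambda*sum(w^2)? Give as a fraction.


L2 sq norm = sum(w^2) = 67. J = 23 + 3/10 * 67 = 431/10.

431/10


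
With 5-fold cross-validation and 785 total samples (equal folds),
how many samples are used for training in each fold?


Each validation fold has 785/5 = 157 samples. Training set = 785 - 157 = 628.

628


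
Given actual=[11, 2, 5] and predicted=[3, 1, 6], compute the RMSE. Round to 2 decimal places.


MSE = 22.0000. RMSE = sqrt(22.0000) = 4.69.

4.69


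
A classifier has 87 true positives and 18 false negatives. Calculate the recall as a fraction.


Recall = TP / (TP + FN) = 87 / 105 = 29/35.

29/35


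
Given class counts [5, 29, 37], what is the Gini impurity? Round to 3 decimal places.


Total = 71. Proportions: 5/71, 29/71, 37/71. sum(p_i^2) = 0.4434. Gini = 1 - 0.4434 = 0.5566, which rounds to 0.557.

0.557


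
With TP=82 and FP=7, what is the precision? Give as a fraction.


Precision = TP / (TP + FP) = 82 / 89 = 82/89.

82/89


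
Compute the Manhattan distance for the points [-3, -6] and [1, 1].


d = sum of absolute differences: |-3-1|=4 + |-6-1|=7 = 11.

11


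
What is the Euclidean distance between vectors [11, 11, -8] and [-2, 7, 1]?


d = sqrt(sum of squared differences). (11--2)^2=169, (11-7)^2=16, (-8-1)^2=81. Sum = 266.

sqrt(266)


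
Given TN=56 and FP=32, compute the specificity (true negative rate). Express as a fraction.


Specificity = TN / (TN + FP) = 56 / 88 = 7/11.

7/11


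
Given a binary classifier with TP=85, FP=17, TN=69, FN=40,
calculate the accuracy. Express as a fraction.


Accuracy = (TP + TN) / (TP + TN + FP + FN) = (85 + 69) / 211 = 154/211.

154/211


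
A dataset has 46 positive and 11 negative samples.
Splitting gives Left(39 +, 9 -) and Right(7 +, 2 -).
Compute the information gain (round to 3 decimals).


H(parent) = 0.7077. H(left) = 0.6962, H(right) = 0.7642. Weighted = (48/57)*0.6962 + (9/57)*0.7642 = 0.7069. IG = 0.7077 - 0.7069 = 0.0008, which rounds to 0.001.

0.001


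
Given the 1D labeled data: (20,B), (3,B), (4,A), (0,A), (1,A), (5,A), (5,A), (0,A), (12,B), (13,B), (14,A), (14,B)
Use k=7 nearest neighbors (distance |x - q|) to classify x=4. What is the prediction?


Distances: |20-4|=16, |3-4|=1, |4-4|=0, |0-4|=4, |1-4|=3, |5-4|=1, |5-4|=1, |0-4|=4, |12-4|=8, |13-4|=9, |14-4|=10, |14-4|=10. 7 nearest: (4,A), (5,A), (5,A), (3,B), (1,A), (0,A), (0,A). Counts: {'A': 6, 'B': 1}. Majority class: A.

A


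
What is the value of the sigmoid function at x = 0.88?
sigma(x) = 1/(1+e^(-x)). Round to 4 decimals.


sigma(0.88) = 1/(1+e^(-0.88)) = 1/(1+0.414783) = 1/1.414783 = 0.7068.

0.7068


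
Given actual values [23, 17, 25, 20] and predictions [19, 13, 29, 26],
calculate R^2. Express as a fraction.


Mean(y) = 85/4. SS_res = 84. SS_tot = 147/4. R^2 = 1 - 84/(147/4) = -9/7.

-9/7


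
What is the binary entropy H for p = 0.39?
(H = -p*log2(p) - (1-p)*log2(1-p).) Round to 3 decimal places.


H = -0.39*log2(0.39) - 0.61*log2(0.61) = 0.965.

0.965


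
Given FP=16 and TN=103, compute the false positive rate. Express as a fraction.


FPR = FP / (FP + TN) = 16 / 119 = 16/119.

16/119


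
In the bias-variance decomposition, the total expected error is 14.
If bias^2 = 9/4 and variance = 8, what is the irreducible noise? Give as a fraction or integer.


Total error = bias^2 + variance + irreducible noise. So irreducible noise = 14 - 9/4 - 8 = 15/4.

15/4


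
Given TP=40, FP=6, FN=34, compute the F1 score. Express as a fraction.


Precision = 40/46 = 20/23. Recall = 40/74 = 20/37. F1 = 2*P*R/(P+R) = 2/3.

2/3


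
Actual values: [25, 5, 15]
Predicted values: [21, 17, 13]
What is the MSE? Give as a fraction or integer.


MSE = (1/3) * ((25-21)^2=16 + (5-17)^2=144 + (15-13)^2=4). Sum = 164. MSE = 164/3.

164/3


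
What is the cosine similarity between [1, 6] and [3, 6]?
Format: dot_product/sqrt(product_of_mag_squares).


dot = 39. |a|^2 = 37, |b|^2 = 45. cos = 39/sqrt(1665).

39/sqrt(1665)


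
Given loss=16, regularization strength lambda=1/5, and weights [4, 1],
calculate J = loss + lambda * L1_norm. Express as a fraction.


L1 norm = sum(|w|) = 5. J = 16 + 1/5 * 5 = 17.

17


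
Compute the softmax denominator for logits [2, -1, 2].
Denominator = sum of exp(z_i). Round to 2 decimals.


Denom = e^2=7.3891 + e^-1=0.3679 + e^2=7.3891. Sum = 15.1461, which rounds to 15.15.

15.15


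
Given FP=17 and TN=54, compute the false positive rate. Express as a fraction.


FPR = FP / (FP + TN) = 17 / 71 = 17/71.

17/71


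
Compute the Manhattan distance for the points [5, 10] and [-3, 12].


d = sum of absolute differences: |5--3|=8 + |10-12|=2 = 10.

10


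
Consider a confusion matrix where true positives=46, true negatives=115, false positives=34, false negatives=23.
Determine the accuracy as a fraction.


Accuracy = (TP + TN) / (TP + TN + FP + FN) = (46 + 115) / 218 = 161/218.

161/218


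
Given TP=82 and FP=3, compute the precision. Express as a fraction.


Precision = TP / (TP + FP) = 82 / 85 = 82/85.

82/85


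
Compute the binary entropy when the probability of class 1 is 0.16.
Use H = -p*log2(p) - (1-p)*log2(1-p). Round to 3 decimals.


H = -0.16*log2(0.16) - 0.84*log2(0.84) = 0.634.

0.634


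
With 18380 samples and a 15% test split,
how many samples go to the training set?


Test set = 18380 * 15% = 2757. Training set = 18380 - 2757 = 15623.

15623


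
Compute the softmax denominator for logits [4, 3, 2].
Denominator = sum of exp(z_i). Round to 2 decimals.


Denom = e^4=54.5982 + e^3=20.0855 + e^2=7.3891. Sum = 82.0728, which rounds to 82.07.

82.07


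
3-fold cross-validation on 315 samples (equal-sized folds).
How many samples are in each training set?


Each validation fold has 315/3 = 105 samples. Training set = 315 - 105 = 210.

210


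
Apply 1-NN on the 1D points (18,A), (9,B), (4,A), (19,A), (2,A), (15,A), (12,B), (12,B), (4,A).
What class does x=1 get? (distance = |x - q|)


Distances: |18-1|=17, |9-1|=8, |4-1|=3, |19-1|=18, |2-1|=1, |15-1|=14, |12-1|=11, |12-1|=11, |4-1|=3. 1 nearest: (2,A). Counts: {'A': 1}. Majority class: A.

A


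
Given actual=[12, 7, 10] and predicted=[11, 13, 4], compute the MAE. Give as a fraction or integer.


MAE = (1/3) * (|12-11|=1 + |7-13|=6 + |10-4|=6). Sum = 13. MAE = 13/3.

13/3


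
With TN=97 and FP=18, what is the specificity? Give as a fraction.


Specificity = TN / (TN + FP) = 97 / 115 = 97/115.

97/115


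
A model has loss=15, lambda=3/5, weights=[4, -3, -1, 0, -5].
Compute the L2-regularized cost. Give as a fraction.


L2 sq norm = sum(w^2) = 51. J = 15 + 3/5 * 51 = 228/5.

228/5


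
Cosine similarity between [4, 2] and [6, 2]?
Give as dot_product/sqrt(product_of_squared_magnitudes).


dot = 28. |a|^2 = 20, |b|^2 = 40. cos = 28/sqrt(800).

28/sqrt(800)


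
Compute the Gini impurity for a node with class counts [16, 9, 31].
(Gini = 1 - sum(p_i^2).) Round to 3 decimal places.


Total = 56. Proportions: 16/56, 9/56, 31/56. sum(p_i^2) = 0.4139. Gini = 1 - 0.4139 = 0.5861, which rounds to 0.586.

0.586


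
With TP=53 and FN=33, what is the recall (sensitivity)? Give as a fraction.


Recall = TP / (TP + FN) = 53 / 86 = 53/86.

53/86


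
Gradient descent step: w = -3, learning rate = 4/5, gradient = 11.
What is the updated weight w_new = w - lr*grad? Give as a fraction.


w_new = -3 - 4/5 * 11 = -3 - 44/5 = -59/5.

-59/5


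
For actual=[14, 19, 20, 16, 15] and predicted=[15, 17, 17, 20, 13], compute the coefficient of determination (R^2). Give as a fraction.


Mean(y) = 84/5. SS_res = 34. SS_tot = 134/5. R^2 = 1 - 34/(134/5) = -18/67.

-18/67


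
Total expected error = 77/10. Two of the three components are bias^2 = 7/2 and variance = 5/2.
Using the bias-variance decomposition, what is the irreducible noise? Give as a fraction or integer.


Total error = bias^2 + variance + irreducible noise. So irreducible noise = 77/10 - 7/2 - 5/2 = 17/10.

17/10


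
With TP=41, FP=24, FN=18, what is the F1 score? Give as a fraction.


Precision = 41/65 = 41/65. Recall = 41/59 = 41/59. F1 = 2*P*R/(P+R) = 41/62.

41/62


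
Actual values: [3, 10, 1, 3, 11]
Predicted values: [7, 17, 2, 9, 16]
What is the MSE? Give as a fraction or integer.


MSE = (1/5) * ((3-7)^2=16 + (10-17)^2=49 + (1-2)^2=1 + (3-9)^2=36 + (11-16)^2=25). Sum = 127. MSE = 127/5.

127/5


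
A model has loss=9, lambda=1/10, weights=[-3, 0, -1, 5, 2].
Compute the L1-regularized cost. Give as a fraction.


L1 norm = sum(|w|) = 11. J = 9 + 1/10 * 11 = 101/10.

101/10


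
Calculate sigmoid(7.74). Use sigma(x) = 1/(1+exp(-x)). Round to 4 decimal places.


sigma(7.74) = 1/(1+e^(-7.74)) = 1/(1+0.000435) = 1/1.000435 = 0.9996.

0.9996


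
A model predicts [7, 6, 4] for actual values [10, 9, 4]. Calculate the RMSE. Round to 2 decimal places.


MSE = 6.0000. RMSE = sqrt(6.0000) = 2.45.

2.45


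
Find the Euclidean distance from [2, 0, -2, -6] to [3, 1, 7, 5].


d = sqrt(sum of squared differences). (2-3)^2=1, (0-1)^2=1, (-2-7)^2=81, (-6-5)^2=121. Sum = 204.

sqrt(204)


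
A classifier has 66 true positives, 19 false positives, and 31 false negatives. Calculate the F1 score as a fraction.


Precision = 66/85 = 66/85. Recall = 66/97 = 66/97. F1 = 2*P*R/(P+R) = 66/91.

66/91


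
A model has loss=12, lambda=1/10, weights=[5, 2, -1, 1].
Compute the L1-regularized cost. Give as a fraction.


L1 norm = sum(|w|) = 9. J = 12 + 1/10 * 9 = 129/10.

129/10


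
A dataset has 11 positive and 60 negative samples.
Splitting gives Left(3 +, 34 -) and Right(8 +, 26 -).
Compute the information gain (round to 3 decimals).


H(parent) = 0.6220. H(left) = 0.4060, H(right) = 0.7871. Weighted = (37/71)*0.4060 + (34/71)*0.7871 = 0.5885. IG = 0.6220 - 0.5885 = 0.0335, which rounds to 0.034.

0.034


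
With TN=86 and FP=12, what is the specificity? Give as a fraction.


Specificity = TN / (TN + FP) = 86 / 98 = 43/49.

43/49


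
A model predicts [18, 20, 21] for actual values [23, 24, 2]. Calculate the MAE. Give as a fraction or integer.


MAE = (1/3) * (|23-18|=5 + |24-20|=4 + |2-21|=19). Sum = 28. MAE = 28/3.

28/3


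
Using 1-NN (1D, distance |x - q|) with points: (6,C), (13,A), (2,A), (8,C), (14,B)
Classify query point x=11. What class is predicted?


Distances: |6-11|=5, |13-11|=2, |2-11|=9, |8-11|=3, |14-11|=3. 1 nearest: (13,A). Counts: {'A': 1}. Majority class: A.

A


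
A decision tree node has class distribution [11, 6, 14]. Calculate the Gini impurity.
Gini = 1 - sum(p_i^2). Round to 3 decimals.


Total = 31. Proportions: 11/31, 6/31, 14/31. sum(p_i^2) = 0.3673. Gini = 1 - 0.3673 = 0.6327, which rounds to 0.633.

0.633


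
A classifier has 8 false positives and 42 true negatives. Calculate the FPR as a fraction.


FPR = FP / (FP + TN) = 8 / 50 = 4/25.

4/25


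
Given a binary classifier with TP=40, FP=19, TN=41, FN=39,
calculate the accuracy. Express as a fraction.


Accuracy = (TP + TN) / (TP + TN + FP + FN) = (40 + 41) / 139 = 81/139.

81/139


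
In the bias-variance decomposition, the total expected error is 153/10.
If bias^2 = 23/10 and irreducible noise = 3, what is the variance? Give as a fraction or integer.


Total error = bias^2 + variance + irreducible noise. So variance = 153/10 - 23/10 - 3 = 10.

10


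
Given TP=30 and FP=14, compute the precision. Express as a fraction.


Precision = TP / (TP + FP) = 30 / 44 = 15/22.

15/22


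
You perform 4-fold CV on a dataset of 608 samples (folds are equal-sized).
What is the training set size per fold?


Each validation fold has 608/4 = 152 samples. Training set = 608 - 152 = 456.

456


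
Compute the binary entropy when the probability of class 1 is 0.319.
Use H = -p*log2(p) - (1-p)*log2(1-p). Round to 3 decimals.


H = -0.319*log2(0.319) - 0.681*log2(0.681) = 0.903.

0.903


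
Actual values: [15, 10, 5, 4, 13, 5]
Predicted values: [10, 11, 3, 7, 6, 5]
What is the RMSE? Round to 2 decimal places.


MSE = 14.6667. RMSE = sqrt(14.6667) = 3.83.

3.83


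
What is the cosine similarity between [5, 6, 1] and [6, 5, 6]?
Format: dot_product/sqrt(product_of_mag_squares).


dot = 66. |a|^2 = 62, |b|^2 = 97. cos = 66/sqrt(6014).

66/sqrt(6014)


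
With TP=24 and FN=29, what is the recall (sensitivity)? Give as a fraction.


Recall = TP / (TP + FN) = 24 / 53 = 24/53.

24/53


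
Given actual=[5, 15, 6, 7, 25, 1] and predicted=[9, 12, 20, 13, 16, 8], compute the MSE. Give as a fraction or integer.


MSE = (1/6) * ((5-9)^2=16 + (15-12)^2=9 + (6-20)^2=196 + (7-13)^2=36 + (25-16)^2=81 + (1-8)^2=49). Sum = 387. MSE = 129/2.

129/2


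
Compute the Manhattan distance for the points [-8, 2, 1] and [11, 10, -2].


d = sum of absolute differences: |-8-11|=19 + |2-10|=8 + |1--2|=3 = 30.

30


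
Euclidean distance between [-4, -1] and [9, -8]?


d = sqrt(sum of squared differences). (-4-9)^2=169, (-1--8)^2=49. Sum = 218.

sqrt(218)


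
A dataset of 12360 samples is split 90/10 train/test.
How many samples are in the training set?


Test set = 12360 * 10% = 1236. Training set = 12360 - 1236 = 11124.

11124


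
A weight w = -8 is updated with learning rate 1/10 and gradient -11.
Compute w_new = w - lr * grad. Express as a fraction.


w_new = -8 - 1/10 * -11 = -8 - -11/10 = -69/10.

-69/10


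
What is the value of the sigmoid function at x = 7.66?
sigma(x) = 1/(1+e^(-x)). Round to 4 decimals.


sigma(7.66) = 1/(1+e^(-7.66)) = 1/(1+0.000471) = 1/1.000471 = 0.9995.

0.9995


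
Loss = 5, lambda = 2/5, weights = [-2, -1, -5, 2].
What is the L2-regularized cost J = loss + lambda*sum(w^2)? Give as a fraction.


L2 sq norm = sum(w^2) = 34. J = 5 + 2/5 * 34 = 93/5.

93/5


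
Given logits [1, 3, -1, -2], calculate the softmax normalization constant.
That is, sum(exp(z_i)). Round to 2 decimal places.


Denom = e^1=2.7183 + e^3=20.0855 + e^-1=0.3679 + e^-2=0.1353. Sum = 23.3070, which rounds to 23.31.

23.31


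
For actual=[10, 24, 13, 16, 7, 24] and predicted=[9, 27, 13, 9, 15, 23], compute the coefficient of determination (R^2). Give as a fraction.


Mean(y) = 47/3. SS_res = 124. SS_tot = 760/3. R^2 = 1 - 124/(760/3) = 97/190.

97/190


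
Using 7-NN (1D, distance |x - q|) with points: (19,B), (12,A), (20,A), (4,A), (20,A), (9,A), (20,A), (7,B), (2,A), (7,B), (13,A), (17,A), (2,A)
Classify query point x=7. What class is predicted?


Distances: |19-7|=12, |12-7|=5, |20-7|=13, |4-7|=3, |20-7|=13, |9-7|=2, |20-7|=13, |7-7|=0, |2-7|=5, |7-7|=0, |13-7|=6, |17-7|=10, |2-7|=5. 7 nearest: (7,B), (7,B), (9,A), (4,A), (12,A), (2,A), (2,A). Counts: {'B': 2, 'A': 5}. Majority class: A.

A


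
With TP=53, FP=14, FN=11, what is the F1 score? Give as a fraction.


Precision = 53/67 = 53/67. Recall = 53/64 = 53/64. F1 = 2*P*R/(P+R) = 106/131.

106/131


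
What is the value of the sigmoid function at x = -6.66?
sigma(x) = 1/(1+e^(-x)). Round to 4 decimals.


sigma(-6.66) = 1/(1+e^(6.66)) = 1/(1+780.550937) = 1/781.550937 = 0.0013.

0.0013


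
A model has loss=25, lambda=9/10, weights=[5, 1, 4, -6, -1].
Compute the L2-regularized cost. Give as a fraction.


L2 sq norm = sum(w^2) = 79. J = 25 + 9/10 * 79 = 961/10.

961/10


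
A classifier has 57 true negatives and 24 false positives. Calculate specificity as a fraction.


Specificity = TN / (TN + FP) = 57 / 81 = 19/27.

19/27


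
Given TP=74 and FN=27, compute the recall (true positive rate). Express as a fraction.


Recall = TP / (TP + FN) = 74 / 101 = 74/101.

74/101


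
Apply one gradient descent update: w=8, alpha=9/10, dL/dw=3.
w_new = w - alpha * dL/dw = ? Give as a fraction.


w_new = 8 - 9/10 * 3 = 8 - 27/10 = 53/10.

53/10


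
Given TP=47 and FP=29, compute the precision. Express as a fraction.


Precision = TP / (TP + FP) = 47 / 76 = 47/76.

47/76


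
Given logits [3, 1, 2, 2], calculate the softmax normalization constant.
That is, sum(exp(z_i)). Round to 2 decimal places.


Denom = e^3=20.0855 + e^1=2.7183 + e^2=7.3891 + e^2=7.3891. Sum = 37.5820, which rounds to 37.58.

37.58


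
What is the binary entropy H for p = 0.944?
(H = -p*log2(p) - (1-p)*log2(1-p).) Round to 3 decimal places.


H = -0.944*log2(0.944) - 0.056*log2(0.056) = 0.311.

0.311


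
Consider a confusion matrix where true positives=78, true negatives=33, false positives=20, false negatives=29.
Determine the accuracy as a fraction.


Accuracy = (TP + TN) / (TP + TN + FP + FN) = (78 + 33) / 160 = 111/160.

111/160


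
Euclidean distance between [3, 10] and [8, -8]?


d = sqrt(sum of squared differences). (3-8)^2=25, (10--8)^2=324. Sum = 349.

sqrt(349)


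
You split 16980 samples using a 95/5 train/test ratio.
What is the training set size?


Test set = 16980 * 5% = 849. Training set = 16980 - 849 = 16131.

16131


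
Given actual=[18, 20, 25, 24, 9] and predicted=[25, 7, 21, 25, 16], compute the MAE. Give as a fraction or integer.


MAE = (1/5) * (|18-25|=7 + |20-7|=13 + |25-21|=4 + |24-25|=1 + |9-16|=7). Sum = 32. MAE = 32/5.

32/5


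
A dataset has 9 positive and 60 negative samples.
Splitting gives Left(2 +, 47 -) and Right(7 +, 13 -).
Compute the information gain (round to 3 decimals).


H(parent) = 0.5586. H(left) = 0.2460, H(right) = 0.9341. Weighted = (49/69)*0.2460 + (20/69)*0.9341 = 0.4454. IG = 0.5586 - 0.4454 = 0.1132, which rounds to 0.113.

0.113


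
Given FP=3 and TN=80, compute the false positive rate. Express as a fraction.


FPR = FP / (FP + TN) = 3 / 83 = 3/83.

3/83


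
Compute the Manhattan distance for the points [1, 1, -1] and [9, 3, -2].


d = sum of absolute differences: |1-9|=8 + |1-3|=2 + |-1--2|=1 = 11.

11


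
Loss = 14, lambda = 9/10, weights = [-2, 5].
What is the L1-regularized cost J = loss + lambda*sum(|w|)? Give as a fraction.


L1 norm = sum(|w|) = 7. J = 14 + 9/10 * 7 = 203/10.

203/10


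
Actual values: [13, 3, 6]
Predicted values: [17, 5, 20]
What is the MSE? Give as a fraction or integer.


MSE = (1/3) * ((13-17)^2=16 + (3-5)^2=4 + (6-20)^2=196). Sum = 216. MSE = 72.

72


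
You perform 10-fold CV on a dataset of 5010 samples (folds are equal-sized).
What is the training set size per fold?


Each validation fold has 5010/10 = 501 samples. Training set = 5010 - 501 = 4509.

4509


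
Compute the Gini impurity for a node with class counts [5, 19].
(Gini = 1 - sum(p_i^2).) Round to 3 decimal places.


Total = 24. Proportions: 5/24, 19/24. sum(p_i^2) = 0.6701. Gini = 1 - 0.6701 = 0.3299, which rounds to 0.330.

0.330


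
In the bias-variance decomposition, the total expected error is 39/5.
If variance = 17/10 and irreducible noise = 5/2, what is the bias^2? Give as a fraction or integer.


Total error = bias^2 + variance + irreducible noise. So bias^2 = 39/5 - 17/10 - 5/2 = 18/5.

18/5


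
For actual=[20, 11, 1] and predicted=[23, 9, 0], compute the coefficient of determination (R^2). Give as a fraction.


Mean(y) = 32/3. SS_res = 14. SS_tot = 542/3. R^2 = 1 - 14/(542/3) = 250/271.

250/271


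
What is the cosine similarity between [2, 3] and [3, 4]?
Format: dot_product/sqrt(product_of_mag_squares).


dot = 18. |a|^2 = 13, |b|^2 = 25. cos = 18/sqrt(325).

18/sqrt(325)


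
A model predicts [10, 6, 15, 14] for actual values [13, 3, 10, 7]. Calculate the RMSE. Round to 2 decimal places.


MSE = 23.0000. RMSE = sqrt(23.0000) = 4.80.

4.80


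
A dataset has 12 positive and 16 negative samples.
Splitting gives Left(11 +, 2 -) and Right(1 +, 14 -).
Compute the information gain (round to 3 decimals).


H(parent) = 0.9852. H(left) = 0.6194, H(right) = 0.3534. Weighted = (13/28)*0.6194 + (15/28)*0.3534 = 0.4769. IG = 0.9852 - 0.4769 = 0.5083, which rounds to 0.508.

0.508


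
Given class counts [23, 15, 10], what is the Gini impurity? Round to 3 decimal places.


Total = 48. Proportions: 23/48, 15/48, 10/48. sum(p_i^2) = 0.3707. Gini = 1 - 0.3707 = 0.6293, which rounds to 0.629.

0.629


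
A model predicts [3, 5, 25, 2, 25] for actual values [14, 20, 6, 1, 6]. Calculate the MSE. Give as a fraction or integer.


MSE = (1/5) * ((14-3)^2=121 + (20-5)^2=225 + (6-25)^2=361 + (1-2)^2=1 + (6-25)^2=361). Sum = 1069. MSE = 1069/5.

1069/5


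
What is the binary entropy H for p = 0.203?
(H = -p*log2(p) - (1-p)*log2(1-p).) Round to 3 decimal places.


H = -0.203*log2(0.203) - 0.797*log2(0.797) = 0.728.

0.728


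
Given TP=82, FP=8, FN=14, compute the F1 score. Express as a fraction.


Precision = 82/90 = 41/45. Recall = 82/96 = 41/48. F1 = 2*P*R/(P+R) = 82/93.

82/93


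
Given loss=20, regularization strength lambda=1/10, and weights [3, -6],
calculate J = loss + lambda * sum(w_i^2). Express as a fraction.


L2 sq norm = sum(w^2) = 45. J = 20 + 1/10 * 45 = 49/2.

49/2


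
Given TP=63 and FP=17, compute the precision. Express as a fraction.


Precision = TP / (TP + FP) = 63 / 80 = 63/80.

63/80


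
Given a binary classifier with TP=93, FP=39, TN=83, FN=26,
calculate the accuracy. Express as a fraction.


Accuracy = (TP + TN) / (TP + TN + FP + FN) = (93 + 83) / 241 = 176/241.

176/241


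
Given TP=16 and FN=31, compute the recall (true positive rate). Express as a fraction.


Recall = TP / (TP + FN) = 16 / 47 = 16/47.

16/47


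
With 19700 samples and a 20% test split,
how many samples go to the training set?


Test set = 19700 * 20% = 3940. Training set = 19700 - 3940 = 15760.

15760


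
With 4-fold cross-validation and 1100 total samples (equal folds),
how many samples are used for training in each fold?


Each validation fold has 1100/4 = 275 samples. Training set = 1100 - 275 = 825.

825


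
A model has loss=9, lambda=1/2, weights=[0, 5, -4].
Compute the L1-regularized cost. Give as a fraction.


L1 norm = sum(|w|) = 9. J = 9 + 1/2 * 9 = 27/2.

27/2


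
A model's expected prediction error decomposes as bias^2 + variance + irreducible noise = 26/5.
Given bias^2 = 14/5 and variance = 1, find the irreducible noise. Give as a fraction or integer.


Total error = bias^2 + variance + irreducible noise. So irreducible noise = 26/5 - 14/5 - 1 = 7/5.

7/5


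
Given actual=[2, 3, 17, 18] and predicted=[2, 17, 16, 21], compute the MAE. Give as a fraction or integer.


MAE = (1/4) * (|2-2|=0 + |3-17|=14 + |17-16|=1 + |18-21|=3). Sum = 18. MAE = 9/2.

9/2


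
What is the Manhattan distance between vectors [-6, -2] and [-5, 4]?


d = sum of absolute differences: |-6--5|=1 + |-2-4|=6 = 7.

7


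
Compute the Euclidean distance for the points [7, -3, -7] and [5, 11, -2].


d = sqrt(sum of squared differences). (7-5)^2=4, (-3-11)^2=196, (-7--2)^2=25. Sum = 225.

15


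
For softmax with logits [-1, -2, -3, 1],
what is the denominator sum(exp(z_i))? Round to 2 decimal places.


Denom = e^-1=0.3679 + e^-2=0.1353 + e^-3=0.0498 + e^1=2.7183. Sum = 3.2713, which rounds to 3.27.

3.27


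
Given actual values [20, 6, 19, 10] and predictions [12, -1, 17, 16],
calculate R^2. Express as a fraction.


Mean(y) = 55/4. SS_res = 153. SS_tot = 563/4. R^2 = 1 - 153/(563/4) = -49/563.

-49/563


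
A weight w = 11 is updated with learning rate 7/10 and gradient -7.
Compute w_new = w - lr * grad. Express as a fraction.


w_new = 11 - 7/10 * -7 = 11 - -49/10 = 159/10.

159/10


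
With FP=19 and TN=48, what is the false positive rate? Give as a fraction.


FPR = FP / (FP + TN) = 19 / 67 = 19/67.

19/67


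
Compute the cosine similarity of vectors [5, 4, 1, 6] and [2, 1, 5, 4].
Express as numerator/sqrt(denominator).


dot = 43. |a|^2 = 78, |b|^2 = 46. cos = 43/sqrt(3588).

43/sqrt(3588)


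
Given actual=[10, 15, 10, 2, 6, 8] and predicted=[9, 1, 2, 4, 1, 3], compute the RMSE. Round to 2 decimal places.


MSE = 52.5000. RMSE = sqrt(52.5000) = 7.25.

7.25


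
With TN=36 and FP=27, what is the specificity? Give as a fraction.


Specificity = TN / (TN + FP) = 36 / 63 = 4/7.

4/7


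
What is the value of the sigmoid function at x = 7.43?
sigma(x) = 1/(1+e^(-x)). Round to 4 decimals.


sigma(7.43) = 1/(1+e^(-7.43)) = 1/(1+0.000593) = 1/1.000593 = 0.9994.

0.9994


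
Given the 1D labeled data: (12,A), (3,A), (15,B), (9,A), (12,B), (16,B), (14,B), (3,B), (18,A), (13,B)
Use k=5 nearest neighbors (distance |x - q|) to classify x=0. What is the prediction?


Distances: |12-0|=12, |3-0|=3, |15-0|=15, |9-0|=9, |12-0|=12, |16-0|=16, |14-0|=14, |3-0|=3, |18-0|=18, |13-0|=13. 5 nearest: (3,A), (3,B), (9,A), (12,A), (12,B). Counts: {'A': 3, 'B': 2}. Majority class: A.

A


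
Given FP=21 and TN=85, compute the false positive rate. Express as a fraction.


FPR = FP / (FP + TN) = 21 / 106 = 21/106.

21/106


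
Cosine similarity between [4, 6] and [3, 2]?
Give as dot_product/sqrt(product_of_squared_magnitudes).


dot = 24. |a|^2 = 52, |b|^2 = 13. cos = 24/sqrt(676).

24/sqrt(676)


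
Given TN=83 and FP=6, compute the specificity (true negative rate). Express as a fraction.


Specificity = TN / (TN + FP) = 83 / 89 = 83/89.

83/89


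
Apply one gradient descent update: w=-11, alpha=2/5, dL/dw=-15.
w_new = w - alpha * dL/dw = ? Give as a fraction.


w_new = -11 - 2/5 * -15 = -11 - -6 = -5.

-5


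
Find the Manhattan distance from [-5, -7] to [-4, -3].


d = sum of absolute differences: |-5--4|=1 + |-7--3|=4 = 5.

5


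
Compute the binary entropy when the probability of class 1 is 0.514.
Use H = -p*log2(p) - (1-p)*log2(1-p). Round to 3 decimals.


H = -0.514*log2(0.514) - 0.486*log2(0.486) = 0.999.

0.999
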